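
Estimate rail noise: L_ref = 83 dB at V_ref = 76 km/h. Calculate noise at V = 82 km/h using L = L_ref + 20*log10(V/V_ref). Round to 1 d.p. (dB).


V/V_ref = 82 / 76 = 1.078947
log10(1.078947) = 0.033
20 * 0.033 = 0.66
L = 83 + 0.66 = 83.7 dB

83.7


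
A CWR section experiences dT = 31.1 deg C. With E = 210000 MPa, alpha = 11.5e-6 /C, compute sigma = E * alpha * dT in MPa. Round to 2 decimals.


sigma = E * alpha * dT
sigma = 210000 * 11.5e-6 * 31.1
sigma = 2.415 * 31.1
sigma = 75.11 MPa

75.11


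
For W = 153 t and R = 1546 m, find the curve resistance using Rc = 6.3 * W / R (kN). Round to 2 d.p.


Rc = 6.3 * W / R
Rc = 6.3 * 153 / 1546
Rc = 963.9 / 1546
Rc = 0.62 kN

0.62


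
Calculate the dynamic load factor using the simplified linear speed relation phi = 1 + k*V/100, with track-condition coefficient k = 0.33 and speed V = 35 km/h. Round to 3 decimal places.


phi = 1 + k * V / 100
phi = 1 + 0.33 * 35 / 100
phi = 1 + 0.1155
phi = 1.116

1.116


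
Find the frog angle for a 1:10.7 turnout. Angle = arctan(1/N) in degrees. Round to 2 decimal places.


1/N = 1/10.7 = 0.093458
angle = arctan(0.093458) = 0.093187 rad
angle = 0.093187 * 180/pi = 5.34 degrees

5.34


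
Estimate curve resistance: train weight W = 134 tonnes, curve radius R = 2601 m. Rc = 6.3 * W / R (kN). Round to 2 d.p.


Rc = 6.3 * W / R
Rc = 6.3 * 134 / 2601
Rc = 844.2 / 2601
Rc = 0.32 kN

0.32


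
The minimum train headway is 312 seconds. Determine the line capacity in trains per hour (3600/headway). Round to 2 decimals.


Capacity = 3600 / headway
Capacity = 3600 / 312
Capacity = 11.54 trains/hour

11.54


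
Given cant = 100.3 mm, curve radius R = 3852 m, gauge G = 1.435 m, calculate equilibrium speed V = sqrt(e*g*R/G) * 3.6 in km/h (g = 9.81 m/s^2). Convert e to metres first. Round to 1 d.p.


Convert cant: e = 100.3 mm = 0.1003 m
V_ms = sqrt(0.1003 * 9.81 * 3852 / 1.435)
V_ms = sqrt(2641.218422) = 51.3928 m/s
V = 51.3928 * 3.6 = 185.0 km/h

185.0


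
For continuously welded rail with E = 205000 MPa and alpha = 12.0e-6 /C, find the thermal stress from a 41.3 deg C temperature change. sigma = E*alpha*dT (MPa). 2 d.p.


sigma = E * alpha * dT
sigma = 205000 * 12.0e-6 * 41.3
sigma = 2.46 * 41.3
sigma = 101.60 MPa

101.60


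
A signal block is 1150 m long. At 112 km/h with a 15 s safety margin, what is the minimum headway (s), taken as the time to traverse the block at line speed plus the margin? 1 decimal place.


V = 112 / 3.6 = 31.1111 m/s
Block traversal time = 1150 / 31.1111 = 36.9643 s
Headway = 36.9643 + 15
Headway = 52.0 s

52.0


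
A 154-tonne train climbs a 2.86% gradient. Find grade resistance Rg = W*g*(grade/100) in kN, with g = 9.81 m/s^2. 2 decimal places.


Rg = W * 9.81 * grade / 100
Rg = 154 * 9.81 * 2.86 / 100
Rg = 1510.74 * 0.0286
Rg = 43.21 kN

43.21


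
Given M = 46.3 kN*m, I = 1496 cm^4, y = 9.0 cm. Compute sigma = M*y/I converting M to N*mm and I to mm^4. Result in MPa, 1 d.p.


Convert units:
M = 46.3 kN*m = 46300000 N*mm
y = 9.0 cm = 90 mm
I = 1496 cm^4 = 14960000 mm^4
sigma = 46300000 * 90 / 14960000
sigma = 278.5 MPa

278.5


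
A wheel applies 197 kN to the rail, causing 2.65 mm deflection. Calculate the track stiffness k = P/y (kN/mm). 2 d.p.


Track stiffness k = P / y
k = 197 / 2.65
k = 74.34 kN/mm

74.34


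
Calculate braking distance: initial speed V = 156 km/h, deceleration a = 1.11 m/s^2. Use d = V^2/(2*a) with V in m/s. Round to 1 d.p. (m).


Convert speed: V = 156 / 3.6 = 43.3333 m/s
V^2 = 1877.7778
d = 1877.7778 / (2 * 1.11)
d = 1877.7778 / 2.22
d = 845.8 m

845.8


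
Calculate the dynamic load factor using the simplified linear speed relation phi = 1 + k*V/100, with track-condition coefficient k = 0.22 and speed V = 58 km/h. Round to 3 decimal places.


phi = 1 + k * V / 100
phi = 1 + 0.22 * 58 / 100
phi = 1 + 0.1276
phi = 1.128

1.128


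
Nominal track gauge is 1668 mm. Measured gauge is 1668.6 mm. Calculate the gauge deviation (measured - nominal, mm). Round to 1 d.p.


Deviation = measured - nominal
Deviation = 1668.6 - 1668
Deviation = 0.6 mm

0.6


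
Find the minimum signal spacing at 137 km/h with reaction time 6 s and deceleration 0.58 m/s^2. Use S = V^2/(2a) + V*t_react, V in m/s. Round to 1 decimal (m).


V = 137 / 3.6 = 38.0556 m/s
Braking distance = 38.0556^2 / (2*0.58) = 1248.4701 m
Sighting distance = 38.0556 * 6 = 228.3333 m
S = 1248.4701 + 228.3333 = 1476.8 m

1476.8


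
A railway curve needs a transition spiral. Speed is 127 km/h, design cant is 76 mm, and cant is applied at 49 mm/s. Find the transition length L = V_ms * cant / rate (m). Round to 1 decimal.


Convert speed: V = 127 / 3.6 = 35.2778 m/s
L = 35.2778 * 76 / 49
L = 2681.1111 / 49
L = 54.7 m

54.7


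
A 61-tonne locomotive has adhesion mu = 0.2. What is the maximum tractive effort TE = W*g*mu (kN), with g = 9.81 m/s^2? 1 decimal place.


TE_max = W * g * mu
TE_max = 61 * 9.81 * 0.2
TE_max = 598.41 * 0.2
TE_max = 119.7 kN

119.7


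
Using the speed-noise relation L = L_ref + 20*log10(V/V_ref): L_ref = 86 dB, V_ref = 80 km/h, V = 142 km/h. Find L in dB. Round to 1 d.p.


V/V_ref = 142 / 80 = 1.775
log10(1.775) = 0.249198
20 * 0.249198 = 4.984
L = 86 + 4.984 = 91.0 dB

91.0


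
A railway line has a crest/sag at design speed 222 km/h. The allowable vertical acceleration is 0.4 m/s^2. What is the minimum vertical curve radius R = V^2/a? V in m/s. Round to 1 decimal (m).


Convert speed: V = 222 / 3.6 = 61.6667 m/s
V^2 = 3802.7778 m^2/s^2
R_v = 3802.7778 / 0.4
R_v = 9506.9 m

9506.9


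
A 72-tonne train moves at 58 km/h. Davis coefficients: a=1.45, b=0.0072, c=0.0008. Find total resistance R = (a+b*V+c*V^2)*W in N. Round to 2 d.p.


b*V = 0.0072 * 58 = 0.4176
c*V^2 = 0.0008 * 3364 = 2.6912
R_per_t = 1.45 + 0.4176 + 2.6912 = 4.5588 N/t
R_total = 4.5588 * 72 = 328.23 N

328.23


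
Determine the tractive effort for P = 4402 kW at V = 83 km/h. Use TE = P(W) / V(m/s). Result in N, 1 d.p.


Convert: P = 4402 kW = 4402000 W
V = 83 / 3.6 = 23.0556 m/s
TE = 4402000 / 23.0556
TE = 190930.1 N

190930.1


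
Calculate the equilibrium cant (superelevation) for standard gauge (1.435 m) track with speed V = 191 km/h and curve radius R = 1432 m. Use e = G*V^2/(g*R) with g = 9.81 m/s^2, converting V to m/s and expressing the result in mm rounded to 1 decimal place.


Convert speed: V = 191 / 3.6 = 53.0556 m/s
Apply formula: e = 1.435 * 53.0556^2 / (9.81 * 1432)
e = 1.435 * 2814.892 / 14047.92
e = 0.287542 m = 287.5 mm

287.5


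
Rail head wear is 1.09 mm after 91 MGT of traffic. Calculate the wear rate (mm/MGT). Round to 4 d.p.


Wear rate = total wear / cumulative tonnage
Rate = 1.09 / 91
Rate = 0.0120 mm/MGT

0.0120


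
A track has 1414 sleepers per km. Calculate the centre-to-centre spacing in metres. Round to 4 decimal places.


Spacing = 1000 m / number of sleepers
Spacing = 1000 / 1414
Spacing = 0.7072 m

0.7072


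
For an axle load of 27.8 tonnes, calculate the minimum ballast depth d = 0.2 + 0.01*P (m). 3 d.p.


d = 0.2 + 0.01 * 27.8
d = 0.2 + 0.278
d = 0.478 m

0.478


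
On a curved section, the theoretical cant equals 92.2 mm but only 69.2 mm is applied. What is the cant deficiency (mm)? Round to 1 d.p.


Cant deficiency = equilibrium cant - actual cant
CD = 92.2 - 69.2
CD = 23.0 mm

23.0


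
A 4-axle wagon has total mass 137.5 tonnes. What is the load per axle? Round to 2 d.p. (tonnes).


Load per axle = total weight / number of axles
Load = 137.5 / 4
Load = 34.38 tonnes

34.38


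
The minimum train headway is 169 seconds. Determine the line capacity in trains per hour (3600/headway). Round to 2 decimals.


Capacity = 3600 / headway
Capacity = 3600 / 169
Capacity = 21.30 trains/hour

21.30


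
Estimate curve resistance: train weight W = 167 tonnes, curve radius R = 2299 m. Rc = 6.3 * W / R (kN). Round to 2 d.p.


Rc = 6.3 * W / R
Rc = 6.3 * 167 / 2299
Rc = 1052.1 / 2299
Rc = 0.46 kN

0.46


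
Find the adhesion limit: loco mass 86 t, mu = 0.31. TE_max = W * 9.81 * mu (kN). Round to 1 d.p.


TE_max = W * g * mu
TE_max = 86 * 9.81 * 0.31
TE_max = 843.66 * 0.31
TE_max = 261.5 kN

261.5


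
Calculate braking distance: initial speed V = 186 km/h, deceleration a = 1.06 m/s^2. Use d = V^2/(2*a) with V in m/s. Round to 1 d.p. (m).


Convert speed: V = 186 / 3.6 = 51.6667 m/s
V^2 = 2669.4444
d = 2669.4444 / (2 * 1.06)
d = 2669.4444 / 2.12
d = 1259.2 m

1259.2


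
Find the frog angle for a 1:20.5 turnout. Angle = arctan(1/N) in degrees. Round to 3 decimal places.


1/N = 1/20.5 = 0.04878
angle = arctan(0.04878) = 0.048742 rad
angle = 0.048742 * 180/pi = 2.793 degrees

2.793


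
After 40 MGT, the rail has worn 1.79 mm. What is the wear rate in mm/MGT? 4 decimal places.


Wear rate = total wear / cumulative tonnage
Rate = 1.79 / 40
Rate = 0.0448 mm/MGT

0.0448


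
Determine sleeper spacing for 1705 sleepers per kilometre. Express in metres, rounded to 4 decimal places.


Spacing = 1000 m / number of sleepers
Spacing = 1000 / 1705
Spacing = 0.5865 m

0.5865


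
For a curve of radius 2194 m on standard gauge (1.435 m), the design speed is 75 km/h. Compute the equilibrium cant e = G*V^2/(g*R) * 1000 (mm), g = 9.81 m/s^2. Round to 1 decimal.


Convert speed: V = 75 / 3.6 = 20.8333 m/s
Apply formula: e = 1.435 * 20.8333^2 / (9.81 * 2194)
e = 1.435 * 434.0278 / 21523.14
e = 0.028938 m = 28.9 mm

28.9


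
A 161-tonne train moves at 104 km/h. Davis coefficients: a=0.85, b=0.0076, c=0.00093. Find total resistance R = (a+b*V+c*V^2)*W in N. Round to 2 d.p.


b*V = 0.0076 * 104 = 0.7904
c*V^2 = 0.00093 * 10816 = 10.05888
R_per_t = 0.85 + 0.7904 + 10.05888 = 11.69928 N/t
R_total = 11.69928 * 161 = 1883.58 N

1883.58


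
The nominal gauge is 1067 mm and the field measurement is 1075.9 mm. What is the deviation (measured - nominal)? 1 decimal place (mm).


Deviation = measured - nominal
Deviation = 1075.9 - 1067
Deviation = 8.9 mm

8.9


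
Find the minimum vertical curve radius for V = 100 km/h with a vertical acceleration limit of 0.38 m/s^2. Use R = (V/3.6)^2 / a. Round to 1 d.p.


Convert speed: V = 100 / 3.6 = 27.7778 m/s
V^2 = 771.6049 m^2/s^2
R_v = 771.6049 / 0.38
R_v = 2030.5 m

2030.5


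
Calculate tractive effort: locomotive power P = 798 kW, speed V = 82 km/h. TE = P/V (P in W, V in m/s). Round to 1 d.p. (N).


Convert: P = 798 kW = 798000 W
V = 82 / 3.6 = 22.7778 m/s
TE = 798000 / 22.7778
TE = 35034.1 N

35034.1


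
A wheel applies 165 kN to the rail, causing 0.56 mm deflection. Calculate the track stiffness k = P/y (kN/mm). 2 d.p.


Track stiffness k = P / y
k = 165 / 0.56
k = 294.64 kN/mm

294.64


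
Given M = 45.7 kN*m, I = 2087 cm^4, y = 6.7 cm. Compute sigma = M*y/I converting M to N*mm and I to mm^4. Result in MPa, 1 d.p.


Convert units:
M = 45.7 kN*m = 45700000 N*mm
y = 6.7 cm = 67 mm
I = 2087 cm^4 = 20870000 mm^4
sigma = 45700000 * 67 / 20870000
sigma = 146.7 MPa

146.7


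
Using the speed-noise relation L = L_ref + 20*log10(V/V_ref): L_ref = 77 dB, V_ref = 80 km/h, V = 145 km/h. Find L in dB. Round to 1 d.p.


V/V_ref = 145 / 80 = 1.8125
log10(1.8125) = 0.258278
20 * 0.258278 = 5.1656
L = 77 + 5.1656 = 82.2 dB

82.2


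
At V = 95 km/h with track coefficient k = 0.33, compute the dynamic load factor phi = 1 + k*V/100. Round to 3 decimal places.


phi = 1 + k * V / 100
phi = 1 + 0.33 * 95 / 100
phi = 1 + 0.3135
phi = 1.314

1.314


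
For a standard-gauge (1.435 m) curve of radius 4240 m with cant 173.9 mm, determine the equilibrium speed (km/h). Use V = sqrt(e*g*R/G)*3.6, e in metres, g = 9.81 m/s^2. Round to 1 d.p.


Convert cant: e = 173.9 mm = 0.1739 m
V_ms = sqrt(0.1739 * 9.81 * 4240 / 1.435)
V_ms = sqrt(5040.603596) = 70.9972 m/s
V = 70.9972 * 3.6 = 255.6 km/h

255.6


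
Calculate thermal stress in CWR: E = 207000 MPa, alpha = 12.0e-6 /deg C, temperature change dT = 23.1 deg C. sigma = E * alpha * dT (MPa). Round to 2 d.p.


sigma = E * alpha * dT
sigma = 207000 * 12.0e-6 * 23.1
sigma = 2.484 * 23.1
sigma = 57.38 MPa

57.38


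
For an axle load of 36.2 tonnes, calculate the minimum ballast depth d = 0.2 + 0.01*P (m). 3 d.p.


d = 0.2 + 0.01 * 36.2
d = 0.2 + 0.362
d = 0.562 m

0.562


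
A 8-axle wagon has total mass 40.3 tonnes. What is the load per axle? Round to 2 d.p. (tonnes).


Load per axle = total weight / number of axles
Load = 40.3 / 8
Load = 5.04 tonnes

5.04


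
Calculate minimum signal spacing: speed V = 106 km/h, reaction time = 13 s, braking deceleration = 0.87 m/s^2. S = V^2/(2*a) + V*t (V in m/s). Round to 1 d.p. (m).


V = 106 / 3.6 = 29.4444 m/s
Braking distance = 29.4444^2 / (2*0.87) = 498.2617 m
Sighting distance = 29.4444 * 13 = 382.7778 m
S = 498.2617 + 382.7778 = 881.0 m

881.0


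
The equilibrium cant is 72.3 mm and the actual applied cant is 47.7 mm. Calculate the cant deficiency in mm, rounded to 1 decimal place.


Cant deficiency = equilibrium cant - actual cant
CD = 72.3 - 47.7
CD = 24.6 mm

24.6


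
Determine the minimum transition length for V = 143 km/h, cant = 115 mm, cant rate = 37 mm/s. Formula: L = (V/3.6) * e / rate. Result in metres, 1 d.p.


Convert speed: V = 143 / 3.6 = 39.7222 m/s
L = 39.7222 * 115 / 37
L = 4568.0556 / 37
L = 123.5 m

123.5


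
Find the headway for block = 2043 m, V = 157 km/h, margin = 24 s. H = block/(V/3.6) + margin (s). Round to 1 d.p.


V = 157 / 3.6 = 43.6111 m/s
Block traversal time = 2043 / 43.6111 = 46.8459 s
Headway = 46.8459 + 24
Headway = 70.8 s

70.8


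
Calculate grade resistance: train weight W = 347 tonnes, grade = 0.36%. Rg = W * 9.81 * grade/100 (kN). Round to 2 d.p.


Rg = W * 9.81 * grade / 100
Rg = 347 * 9.81 * 0.36 / 100
Rg = 3404.07 * 0.0036
Rg = 12.25 kN

12.25


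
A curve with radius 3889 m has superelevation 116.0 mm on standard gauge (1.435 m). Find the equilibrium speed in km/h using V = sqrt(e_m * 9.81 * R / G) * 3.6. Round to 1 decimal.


Convert cant: e = 116.0 mm = 0.1160 m
V_ms = sqrt(0.1160 * 9.81 * 3889 / 1.435)
V_ms = sqrt(3083.990551) = 55.5337 m/s
V = 55.5337 * 3.6 = 199.9 km/h

199.9


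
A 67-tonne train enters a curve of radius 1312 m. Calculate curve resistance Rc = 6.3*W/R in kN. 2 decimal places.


Rc = 6.3 * W / R
Rc = 6.3 * 67 / 1312
Rc = 422.1 / 1312
Rc = 0.32 kN

0.32


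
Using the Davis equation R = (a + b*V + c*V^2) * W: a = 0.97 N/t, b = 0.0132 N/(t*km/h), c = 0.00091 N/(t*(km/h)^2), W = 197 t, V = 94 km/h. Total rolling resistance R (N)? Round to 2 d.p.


b*V = 0.0132 * 94 = 1.2408
c*V^2 = 0.00091 * 8836 = 8.04076
R_per_t = 0.97 + 1.2408 + 8.04076 = 10.25156 N/t
R_total = 10.25156 * 197 = 2019.56 N

2019.56


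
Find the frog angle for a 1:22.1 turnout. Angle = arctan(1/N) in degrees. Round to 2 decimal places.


1/N = 1/22.1 = 0.045249
angle = arctan(0.045249) = 0.045218 rad
angle = 0.045218 * 180/pi = 2.59 degrees

2.59


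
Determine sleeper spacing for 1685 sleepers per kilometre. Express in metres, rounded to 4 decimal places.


Spacing = 1000 m / number of sleepers
Spacing = 1000 / 1685
Spacing = 0.5935 m

0.5935


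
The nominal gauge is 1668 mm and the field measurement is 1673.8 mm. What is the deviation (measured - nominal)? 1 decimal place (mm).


Deviation = measured - nominal
Deviation = 1673.8 - 1668
Deviation = 5.8 mm

5.8


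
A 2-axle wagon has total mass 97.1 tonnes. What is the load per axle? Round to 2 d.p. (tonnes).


Load per axle = total weight / number of axles
Load = 97.1 / 2
Load = 48.55 tonnes

48.55


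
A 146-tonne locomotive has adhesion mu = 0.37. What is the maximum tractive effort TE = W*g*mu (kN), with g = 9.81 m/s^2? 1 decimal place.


TE_max = W * g * mu
TE_max = 146 * 9.81 * 0.37
TE_max = 1432.26 * 0.37
TE_max = 529.9 kN

529.9


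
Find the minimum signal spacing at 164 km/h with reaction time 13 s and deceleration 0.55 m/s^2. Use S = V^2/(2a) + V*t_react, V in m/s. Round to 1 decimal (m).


V = 164 / 3.6 = 45.5556 m/s
Braking distance = 45.5556^2 / (2*0.55) = 1886.6442 m
Sighting distance = 45.5556 * 13 = 592.2222 m
S = 1886.6442 + 592.2222 = 2478.9 m

2478.9


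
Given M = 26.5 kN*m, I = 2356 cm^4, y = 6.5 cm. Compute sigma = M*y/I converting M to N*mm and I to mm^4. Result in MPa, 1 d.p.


Convert units:
M = 26.5 kN*m = 26500000 N*mm
y = 6.5 cm = 65 mm
I = 2356 cm^4 = 23560000 mm^4
sigma = 26500000 * 65 / 23560000
sigma = 73.1 MPa

73.1


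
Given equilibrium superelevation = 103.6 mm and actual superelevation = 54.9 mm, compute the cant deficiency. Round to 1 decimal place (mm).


Cant deficiency = equilibrium cant - actual cant
CD = 103.6 - 54.9
CD = 48.7 mm

48.7


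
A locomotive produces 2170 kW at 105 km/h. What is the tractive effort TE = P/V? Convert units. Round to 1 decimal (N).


Convert: P = 2170 kW = 2170000 W
V = 105 / 3.6 = 29.1667 m/s
TE = 2170000 / 29.1667
TE = 74400.0 N

74400.0


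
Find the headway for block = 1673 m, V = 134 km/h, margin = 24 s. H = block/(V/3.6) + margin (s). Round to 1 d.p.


V = 134 / 3.6 = 37.2222 m/s
Block traversal time = 1673 / 37.2222 = 44.9463 s
Headway = 44.9463 + 24
Headway = 68.9 s

68.9


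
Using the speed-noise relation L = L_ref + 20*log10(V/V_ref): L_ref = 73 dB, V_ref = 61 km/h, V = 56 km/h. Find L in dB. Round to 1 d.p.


V/V_ref = 56 / 61 = 0.918033
log10(0.918033) = -0.037142
20 * -0.037142 = -0.7428
L = 73 + -0.7428 = 72.3 dB

72.3


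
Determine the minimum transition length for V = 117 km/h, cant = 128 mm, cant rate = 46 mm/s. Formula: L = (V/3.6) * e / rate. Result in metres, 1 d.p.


Convert speed: V = 117 / 3.6 = 32.5 m/s
L = 32.5 * 128 / 46
L = 4160.0 / 46
L = 90.4 m

90.4


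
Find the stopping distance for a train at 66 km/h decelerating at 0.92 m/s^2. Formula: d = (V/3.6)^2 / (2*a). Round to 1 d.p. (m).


Convert speed: V = 66 / 3.6 = 18.3333 m/s
V^2 = 336.1111
d = 336.1111 / (2 * 0.92)
d = 336.1111 / 1.84
d = 182.7 m

182.7


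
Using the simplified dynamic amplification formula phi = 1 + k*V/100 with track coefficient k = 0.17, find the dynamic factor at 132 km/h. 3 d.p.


phi = 1 + k * V / 100
phi = 1 + 0.17 * 132 / 100
phi = 1 + 0.2244
phi = 1.224

1.224


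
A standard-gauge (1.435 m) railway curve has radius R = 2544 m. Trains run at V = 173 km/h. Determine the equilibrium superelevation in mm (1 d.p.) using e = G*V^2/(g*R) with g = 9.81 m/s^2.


Convert speed: V = 173 / 3.6 = 48.0556 m/s
Apply formula: e = 1.435 * 48.0556^2 / (9.81 * 2544)
e = 1.435 * 2309.3364 / 24956.64
e = 0.132786 m = 132.8 mm

132.8


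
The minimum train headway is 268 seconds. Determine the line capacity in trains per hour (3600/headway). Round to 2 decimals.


Capacity = 3600 / headway
Capacity = 3600 / 268
Capacity = 13.43 trains/hour

13.43


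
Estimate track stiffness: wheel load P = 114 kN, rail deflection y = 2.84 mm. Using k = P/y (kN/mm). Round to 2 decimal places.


Track stiffness k = P / y
k = 114 / 2.84
k = 40.14 kN/mm

40.14


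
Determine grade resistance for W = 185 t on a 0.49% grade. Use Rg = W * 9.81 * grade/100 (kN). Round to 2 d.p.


Rg = W * 9.81 * grade / 100
Rg = 185 * 9.81 * 0.49 / 100
Rg = 1814.85 * 0.0049
Rg = 8.89 kN

8.89


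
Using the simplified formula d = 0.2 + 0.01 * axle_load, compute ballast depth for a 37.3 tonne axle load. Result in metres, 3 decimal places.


d = 0.2 + 0.01 * 37.3
d = 0.2 + 0.373
d = 0.573 m

0.573


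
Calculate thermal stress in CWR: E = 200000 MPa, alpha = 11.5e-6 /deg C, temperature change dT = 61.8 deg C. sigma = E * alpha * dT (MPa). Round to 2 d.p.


sigma = E * alpha * dT
sigma = 200000 * 11.5e-6 * 61.8
sigma = 2.3 * 61.8
sigma = 142.14 MPa

142.14


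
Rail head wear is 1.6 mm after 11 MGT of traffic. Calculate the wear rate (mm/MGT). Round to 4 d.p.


Wear rate = total wear / cumulative tonnage
Rate = 1.6 / 11
Rate = 0.1455 mm/MGT

0.1455


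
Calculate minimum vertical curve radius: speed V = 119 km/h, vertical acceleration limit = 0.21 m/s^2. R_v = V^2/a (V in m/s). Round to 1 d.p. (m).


Convert speed: V = 119 / 3.6 = 33.0556 m/s
V^2 = 1092.6698 m^2/s^2
R_v = 1092.6698 / 0.21
R_v = 5203.2 m

5203.2


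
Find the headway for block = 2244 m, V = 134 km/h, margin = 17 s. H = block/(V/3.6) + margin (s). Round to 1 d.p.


V = 134 / 3.6 = 37.2222 m/s
Block traversal time = 2244 / 37.2222 = 60.2866 s
Headway = 60.2866 + 17
Headway = 77.3 s

77.3


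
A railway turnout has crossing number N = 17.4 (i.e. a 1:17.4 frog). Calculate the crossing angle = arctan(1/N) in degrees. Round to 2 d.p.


1/N = 1/17.4 = 0.057471
angle = arctan(0.057471) = 0.057408 rad
angle = 0.057408 * 180/pi = 3.29 degrees

3.29


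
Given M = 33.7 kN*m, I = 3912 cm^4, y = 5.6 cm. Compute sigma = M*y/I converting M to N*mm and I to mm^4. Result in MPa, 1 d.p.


Convert units:
M = 33.7 kN*m = 33700000 N*mm
y = 5.6 cm = 56 mm
I = 3912 cm^4 = 39120000 mm^4
sigma = 33700000 * 56 / 39120000
sigma = 48.2 MPa

48.2


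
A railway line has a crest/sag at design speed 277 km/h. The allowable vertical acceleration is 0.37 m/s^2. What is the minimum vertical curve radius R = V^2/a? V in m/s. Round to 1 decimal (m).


Convert speed: V = 277 / 3.6 = 76.9444 m/s
V^2 = 5920.4475 m^2/s^2
R_v = 5920.4475 / 0.37
R_v = 16001.2 m

16001.2


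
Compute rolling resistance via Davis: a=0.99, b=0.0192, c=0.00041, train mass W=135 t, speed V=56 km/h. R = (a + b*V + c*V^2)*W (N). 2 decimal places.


b*V = 0.0192 * 56 = 1.0752
c*V^2 = 0.00041 * 3136 = 1.28576
R_per_t = 0.99 + 1.0752 + 1.28576 = 3.35096 N/t
R_total = 3.35096 * 135 = 452.38 N

452.38


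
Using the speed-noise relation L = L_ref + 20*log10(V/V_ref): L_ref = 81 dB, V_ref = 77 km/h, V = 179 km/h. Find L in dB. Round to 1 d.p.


V/V_ref = 179 / 77 = 2.324675
log10(2.324675) = 0.366362
20 * 0.366362 = 7.3272
L = 81 + 7.3272 = 88.3 dB

88.3


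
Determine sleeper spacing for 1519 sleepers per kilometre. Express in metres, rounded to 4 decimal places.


Spacing = 1000 m / number of sleepers
Spacing = 1000 / 1519
Spacing = 0.6583 m

0.6583


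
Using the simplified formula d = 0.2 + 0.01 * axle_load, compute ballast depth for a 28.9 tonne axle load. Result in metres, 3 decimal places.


d = 0.2 + 0.01 * 28.9
d = 0.2 + 0.289
d = 0.489 m

0.489


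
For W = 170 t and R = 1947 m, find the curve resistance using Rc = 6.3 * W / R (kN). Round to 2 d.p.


Rc = 6.3 * W / R
Rc = 6.3 * 170 / 1947
Rc = 1071.0 / 1947
Rc = 0.55 kN

0.55


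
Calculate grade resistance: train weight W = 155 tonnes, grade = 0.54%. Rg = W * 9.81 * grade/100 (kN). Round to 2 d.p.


Rg = W * 9.81 * grade / 100
Rg = 155 * 9.81 * 0.54 / 100
Rg = 1520.55 * 0.0054
Rg = 8.21 kN

8.21


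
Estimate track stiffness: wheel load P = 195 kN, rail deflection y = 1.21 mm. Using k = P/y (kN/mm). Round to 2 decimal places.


Track stiffness k = P / y
k = 195 / 1.21
k = 161.16 kN/mm

161.16


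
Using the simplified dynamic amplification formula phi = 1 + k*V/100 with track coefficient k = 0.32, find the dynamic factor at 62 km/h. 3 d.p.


phi = 1 + k * V / 100
phi = 1 + 0.32 * 62 / 100
phi = 1 + 0.1984
phi = 1.198

1.198


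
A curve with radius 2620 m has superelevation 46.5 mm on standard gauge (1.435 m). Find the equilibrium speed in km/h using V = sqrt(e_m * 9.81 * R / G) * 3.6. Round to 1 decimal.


Convert cant: e = 46.5 mm = 0.0465 m
V_ms = sqrt(0.0465 * 9.81 * 2620 / 1.435)
V_ms = sqrt(832.858746) = 28.8593 m/s
V = 28.8593 * 3.6 = 103.9 km/h

103.9


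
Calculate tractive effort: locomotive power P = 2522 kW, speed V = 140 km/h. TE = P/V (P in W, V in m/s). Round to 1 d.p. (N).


Convert: P = 2522 kW = 2522000 W
V = 140 / 3.6 = 38.8889 m/s
TE = 2522000 / 38.8889
TE = 64851.4 N

64851.4


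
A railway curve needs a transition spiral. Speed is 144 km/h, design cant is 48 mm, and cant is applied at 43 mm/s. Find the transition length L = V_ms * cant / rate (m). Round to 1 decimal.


Convert speed: V = 144 / 3.6 = 40.0 m/s
L = 40.0 * 48 / 43
L = 1920.0 / 43
L = 44.7 m

44.7


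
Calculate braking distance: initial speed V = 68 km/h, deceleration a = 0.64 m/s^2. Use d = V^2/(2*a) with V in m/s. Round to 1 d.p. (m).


Convert speed: V = 68 / 3.6 = 18.8889 m/s
V^2 = 356.7901
d = 356.7901 / (2 * 0.64)
d = 356.7901 / 1.28
d = 278.7 m

278.7


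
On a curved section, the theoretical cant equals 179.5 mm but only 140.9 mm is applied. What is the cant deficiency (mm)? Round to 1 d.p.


Cant deficiency = equilibrium cant - actual cant
CD = 179.5 - 140.9
CD = 38.6 mm

38.6


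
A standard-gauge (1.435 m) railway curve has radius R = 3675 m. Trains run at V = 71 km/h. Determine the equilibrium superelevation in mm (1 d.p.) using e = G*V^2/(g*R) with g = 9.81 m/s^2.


Convert speed: V = 71 / 3.6 = 19.7222 m/s
Apply formula: e = 1.435 * 19.7222^2 / (9.81 * 3675)
e = 1.435 * 388.966 / 36051.75
e = 0.015482 m = 15.5 mm

15.5


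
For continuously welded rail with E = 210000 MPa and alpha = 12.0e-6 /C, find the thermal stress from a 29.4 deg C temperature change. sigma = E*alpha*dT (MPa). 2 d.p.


sigma = E * alpha * dT
sigma = 210000 * 12.0e-6 * 29.4
sigma = 2.52 * 29.4
sigma = 74.09 MPa

74.09


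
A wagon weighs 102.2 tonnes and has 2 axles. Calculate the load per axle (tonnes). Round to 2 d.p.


Load per axle = total weight / number of axles
Load = 102.2 / 2
Load = 51.10 tonnes

51.10


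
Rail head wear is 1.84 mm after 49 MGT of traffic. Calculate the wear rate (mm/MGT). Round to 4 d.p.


Wear rate = total wear / cumulative tonnage
Rate = 1.84 / 49
Rate = 0.0376 mm/MGT

0.0376


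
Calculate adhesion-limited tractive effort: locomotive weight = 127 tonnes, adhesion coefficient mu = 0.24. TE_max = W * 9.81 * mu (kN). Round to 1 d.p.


TE_max = W * g * mu
TE_max = 127 * 9.81 * 0.24
TE_max = 1245.87 * 0.24
TE_max = 299.0 kN

299.0


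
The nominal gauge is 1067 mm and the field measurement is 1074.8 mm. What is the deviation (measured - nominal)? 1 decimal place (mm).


Deviation = measured - nominal
Deviation = 1074.8 - 1067
Deviation = 7.8 mm

7.8


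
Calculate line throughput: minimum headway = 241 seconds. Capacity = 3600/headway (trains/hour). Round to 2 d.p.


Capacity = 3600 / headway
Capacity = 3600 / 241
Capacity = 14.94 trains/hour

14.94


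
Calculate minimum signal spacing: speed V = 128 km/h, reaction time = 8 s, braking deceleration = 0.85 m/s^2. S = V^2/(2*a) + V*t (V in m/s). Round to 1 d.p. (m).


V = 128 / 3.6 = 35.5556 m/s
Braking distance = 35.5556^2 / (2*0.85) = 743.6456 m
Sighting distance = 35.5556 * 8 = 284.4444 m
S = 743.6456 + 284.4444 = 1028.1 m

1028.1


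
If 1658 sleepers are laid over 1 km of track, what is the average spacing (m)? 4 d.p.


Spacing = 1000 m / number of sleepers
Spacing = 1000 / 1658
Spacing = 0.6031 m

0.6031


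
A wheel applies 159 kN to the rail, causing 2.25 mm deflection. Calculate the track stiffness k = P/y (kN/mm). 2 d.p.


Track stiffness k = P / y
k = 159 / 2.25
k = 70.67 kN/mm

70.67


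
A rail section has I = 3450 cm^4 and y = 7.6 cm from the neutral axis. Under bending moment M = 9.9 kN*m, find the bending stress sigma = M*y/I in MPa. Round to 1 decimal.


Convert units:
M = 9.9 kN*m = 9900000 N*mm
y = 7.6 cm = 76 mm
I = 3450 cm^4 = 34500000 mm^4
sigma = 9900000 * 76 / 34500000
sigma = 21.8 MPa

21.8


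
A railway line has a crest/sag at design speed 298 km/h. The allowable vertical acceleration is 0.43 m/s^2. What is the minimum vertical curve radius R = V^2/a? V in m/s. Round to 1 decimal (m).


Convert speed: V = 298 / 3.6 = 82.7778 m/s
V^2 = 6852.1605 m^2/s^2
R_v = 6852.1605 / 0.43
R_v = 15935.3 m

15935.3


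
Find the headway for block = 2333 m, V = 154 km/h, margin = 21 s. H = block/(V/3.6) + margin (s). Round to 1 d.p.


V = 154 / 3.6 = 42.7778 m/s
Block traversal time = 2333 / 42.7778 = 54.5377 s
Headway = 54.5377 + 21
Headway = 75.5 s

75.5


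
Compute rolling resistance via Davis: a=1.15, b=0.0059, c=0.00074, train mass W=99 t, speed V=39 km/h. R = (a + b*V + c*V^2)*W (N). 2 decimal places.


b*V = 0.0059 * 39 = 0.2301
c*V^2 = 0.00074 * 1521 = 1.12554
R_per_t = 1.15 + 0.2301 + 1.12554 = 2.50564 N/t
R_total = 2.50564 * 99 = 248.06 N

248.06


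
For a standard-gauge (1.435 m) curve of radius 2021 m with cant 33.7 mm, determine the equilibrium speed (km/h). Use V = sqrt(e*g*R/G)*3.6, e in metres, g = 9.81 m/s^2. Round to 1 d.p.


Convert cant: e = 33.7 mm = 0.0337 m
V_ms = sqrt(0.0337 * 9.81 * 2021 / 1.435)
V_ms = sqrt(465.600374) = 21.5778 m/s
V = 21.5778 * 3.6 = 77.7 km/h

77.7


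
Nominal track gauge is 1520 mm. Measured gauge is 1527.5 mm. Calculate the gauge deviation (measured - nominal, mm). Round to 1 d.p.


Deviation = measured - nominal
Deviation = 1527.5 - 1520
Deviation = 7.5 mm

7.5


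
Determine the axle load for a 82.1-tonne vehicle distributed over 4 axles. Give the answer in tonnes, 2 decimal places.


Load per axle = total weight / number of axles
Load = 82.1 / 4
Load = 20.53 tonnes

20.53


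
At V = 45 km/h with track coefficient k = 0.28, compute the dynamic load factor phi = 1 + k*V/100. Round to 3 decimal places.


phi = 1 + k * V / 100
phi = 1 + 0.28 * 45 / 100
phi = 1 + 0.126
phi = 1.126

1.126


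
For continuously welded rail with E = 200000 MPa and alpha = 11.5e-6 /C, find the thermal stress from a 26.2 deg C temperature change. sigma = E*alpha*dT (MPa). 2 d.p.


sigma = E * alpha * dT
sigma = 200000 * 11.5e-6 * 26.2
sigma = 2.3 * 26.2
sigma = 60.26 MPa

60.26


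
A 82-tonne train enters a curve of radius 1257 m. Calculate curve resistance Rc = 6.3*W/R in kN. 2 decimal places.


Rc = 6.3 * W / R
Rc = 6.3 * 82 / 1257
Rc = 516.6 / 1257
Rc = 0.41 kN

0.41


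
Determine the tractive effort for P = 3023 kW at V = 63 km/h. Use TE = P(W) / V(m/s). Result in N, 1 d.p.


Convert: P = 3023 kW = 3023000 W
V = 63 / 3.6 = 17.5 m/s
TE = 3023000 / 17.5
TE = 172742.9 N

172742.9


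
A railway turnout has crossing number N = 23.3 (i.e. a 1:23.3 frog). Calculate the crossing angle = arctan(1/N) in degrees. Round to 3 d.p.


1/N = 1/23.3 = 0.042918
angle = arctan(0.042918) = 0.042892 rad
angle = 0.042892 * 180/pi = 2.458 degrees

2.458


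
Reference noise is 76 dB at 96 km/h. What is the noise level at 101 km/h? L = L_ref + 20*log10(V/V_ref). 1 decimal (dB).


V/V_ref = 101 / 96 = 1.052083
log10(1.052083) = 0.02205
20 * 0.02205 = 0.441
L = 76 + 0.441 = 76.4 dB

76.4


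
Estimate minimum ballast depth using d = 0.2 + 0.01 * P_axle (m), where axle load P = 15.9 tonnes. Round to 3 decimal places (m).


d = 0.2 + 0.01 * 15.9
d = 0.2 + 0.159
d = 0.359 m

0.359


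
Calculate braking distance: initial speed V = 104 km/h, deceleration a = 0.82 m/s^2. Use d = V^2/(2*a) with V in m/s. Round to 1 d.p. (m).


Convert speed: V = 104 / 3.6 = 28.8889 m/s
V^2 = 834.5679
d = 834.5679 / (2 * 0.82)
d = 834.5679 / 1.64
d = 508.9 m

508.9


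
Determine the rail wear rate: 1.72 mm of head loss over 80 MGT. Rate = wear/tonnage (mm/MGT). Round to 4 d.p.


Wear rate = total wear / cumulative tonnage
Rate = 1.72 / 80
Rate = 0.0215 mm/MGT

0.0215


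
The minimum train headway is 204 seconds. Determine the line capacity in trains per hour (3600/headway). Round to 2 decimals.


Capacity = 3600 / headway
Capacity = 3600 / 204
Capacity = 17.65 trains/hour

17.65


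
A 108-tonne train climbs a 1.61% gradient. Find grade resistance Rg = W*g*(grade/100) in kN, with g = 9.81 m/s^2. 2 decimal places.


Rg = W * 9.81 * grade / 100
Rg = 108 * 9.81 * 1.61 / 100
Rg = 1059.48 * 0.0161
Rg = 17.06 kN

17.06


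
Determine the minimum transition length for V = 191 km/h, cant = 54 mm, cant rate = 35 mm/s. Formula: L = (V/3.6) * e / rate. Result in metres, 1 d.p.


Convert speed: V = 191 / 3.6 = 53.0556 m/s
L = 53.0556 * 54 / 35
L = 2865.0 / 35
L = 81.9 m

81.9


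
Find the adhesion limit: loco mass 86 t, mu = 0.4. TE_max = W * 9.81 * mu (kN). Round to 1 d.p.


TE_max = W * g * mu
TE_max = 86 * 9.81 * 0.4
TE_max = 843.66 * 0.4
TE_max = 337.5 kN

337.5


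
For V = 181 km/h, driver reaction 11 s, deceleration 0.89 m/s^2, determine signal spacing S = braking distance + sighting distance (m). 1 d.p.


V = 181 / 3.6 = 50.2778 m/s
Braking distance = 50.2778^2 / (2*0.89) = 1420.1432 m
Sighting distance = 50.2778 * 11 = 553.0556 m
S = 1420.1432 + 553.0556 = 1973.2 m

1973.2


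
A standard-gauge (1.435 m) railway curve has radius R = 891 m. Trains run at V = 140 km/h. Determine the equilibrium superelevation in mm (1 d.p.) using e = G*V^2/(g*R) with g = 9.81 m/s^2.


Convert speed: V = 140 / 3.6 = 38.8889 m/s
Apply formula: e = 1.435 * 38.8889^2 / (9.81 * 891)
e = 1.435 * 1512.3457 / 8740.71
e = 0.248288 m = 248.3 mm

248.3


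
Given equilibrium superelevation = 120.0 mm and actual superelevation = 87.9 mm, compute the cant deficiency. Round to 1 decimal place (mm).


Cant deficiency = equilibrium cant - actual cant
CD = 120.0 - 87.9
CD = 32.1 mm

32.1


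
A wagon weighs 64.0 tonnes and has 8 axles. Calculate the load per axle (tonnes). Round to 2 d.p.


Load per axle = total weight / number of axles
Load = 64.0 / 8
Load = 8.00 tonnes

8.00


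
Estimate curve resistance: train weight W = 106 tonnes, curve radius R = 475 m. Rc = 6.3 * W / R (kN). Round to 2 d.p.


Rc = 6.3 * W / R
Rc = 6.3 * 106 / 475
Rc = 667.8 / 475
Rc = 1.41 kN

1.41


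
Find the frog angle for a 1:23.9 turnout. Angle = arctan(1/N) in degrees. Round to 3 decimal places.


1/N = 1/23.9 = 0.041841
angle = arctan(0.041841) = 0.041817 rad
angle = 0.041817 * 180/pi = 2.396 degrees

2.396


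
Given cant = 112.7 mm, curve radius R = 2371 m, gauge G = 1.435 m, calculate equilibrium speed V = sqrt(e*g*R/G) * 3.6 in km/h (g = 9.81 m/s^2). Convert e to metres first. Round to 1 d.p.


Convert cant: e = 112.7 mm = 0.1127 m
V_ms = sqrt(0.1127 * 9.81 * 2371 / 1.435)
V_ms = sqrt(1826.722493) = 42.7402 m/s
V = 42.7402 * 3.6 = 153.9 km/h

153.9


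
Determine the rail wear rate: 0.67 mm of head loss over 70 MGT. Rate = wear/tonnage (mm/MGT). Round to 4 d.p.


Wear rate = total wear / cumulative tonnage
Rate = 0.67 / 70
Rate = 0.0096 mm/MGT

0.0096


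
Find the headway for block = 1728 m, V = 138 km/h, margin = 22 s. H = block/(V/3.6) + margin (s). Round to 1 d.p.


V = 138 / 3.6 = 38.3333 m/s
Block traversal time = 1728 / 38.3333 = 45.0783 s
Headway = 45.0783 + 22
Headway = 67.1 s

67.1


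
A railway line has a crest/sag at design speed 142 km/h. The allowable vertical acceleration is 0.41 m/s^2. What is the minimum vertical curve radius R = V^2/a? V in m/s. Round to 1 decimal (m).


Convert speed: V = 142 / 3.6 = 39.4444 m/s
V^2 = 1555.8642 m^2/s^2
R_v = 1555.8642 / 0.41
R_v = 3794.8 m

3794.8


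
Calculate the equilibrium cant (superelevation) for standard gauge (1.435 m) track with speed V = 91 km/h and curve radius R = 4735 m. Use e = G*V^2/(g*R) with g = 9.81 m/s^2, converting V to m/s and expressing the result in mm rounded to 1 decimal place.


Convert speed: V = 91 / 3.6 = 25.2778 m/s
Apply formula: e = 1.435 * 25.2778^2 / (9.81 * 4735)
e = 1.435 * 638.966 / 46450.35
e = 0.01974 m = 19.7 mm

19.7


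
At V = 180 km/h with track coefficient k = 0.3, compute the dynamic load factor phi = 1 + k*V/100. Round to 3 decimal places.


phi = 1 + k * V / 100
phi = 1 + 0.3 * 180 / 100
phi = 1 + 0.54
phi = 1.540

1.540


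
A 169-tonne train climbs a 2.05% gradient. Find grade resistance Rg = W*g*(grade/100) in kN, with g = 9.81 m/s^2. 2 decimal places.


Rg = W * 9.81 * grade / 100
Rg = 169 * 9.81 * 2.05 / 100
Rg = 1657.89 * 0.0205
Rg = 33.99 kN

33.99


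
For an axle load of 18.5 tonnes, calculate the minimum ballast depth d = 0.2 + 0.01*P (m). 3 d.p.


d = 0.2 + 0.01 * 18.5
d = 0.2 + 0.185
d = 0.385 m

0.385


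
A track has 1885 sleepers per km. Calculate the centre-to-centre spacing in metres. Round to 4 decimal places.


Spacing = 1000 m / number of sleepers
Spacing = 1000 / 1885
Spacing = 0.5305 m

0.5305


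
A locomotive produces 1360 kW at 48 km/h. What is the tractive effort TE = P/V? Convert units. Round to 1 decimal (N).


Convert: P = 1360 kW = 1360000 W
V = 48 / 3.6 = 13.3333 m/s
TE = 1360000 / 13.3333
TE = 102000.0 N

102000.0


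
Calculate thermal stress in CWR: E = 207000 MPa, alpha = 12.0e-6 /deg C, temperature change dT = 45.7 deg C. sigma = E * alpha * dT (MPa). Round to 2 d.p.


sigma = E * alpha * dT
sigma = 207000 * 12.0e-6 * 45.7
sigma = 2.484 * 45.7
sigma = 113.52 MPa

113.52


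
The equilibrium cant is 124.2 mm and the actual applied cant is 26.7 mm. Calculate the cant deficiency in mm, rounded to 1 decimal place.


Cant deficiency = equilibrium cant - actual cant
CD = 124.2 - 26.7
CD = 97.5 mm

97.5


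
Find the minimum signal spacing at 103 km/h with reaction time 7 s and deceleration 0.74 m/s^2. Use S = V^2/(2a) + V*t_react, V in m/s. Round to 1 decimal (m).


V = 103 / 3.6 = 28.6111 m/s
Braking distance = 28.6111^2 / (2*0.74) = 553.1052 m
Sighting distance = 28.6111 * 7 = 200.2778 m
S = 553.1052 + 200.2778 = 753.4 m

753.4


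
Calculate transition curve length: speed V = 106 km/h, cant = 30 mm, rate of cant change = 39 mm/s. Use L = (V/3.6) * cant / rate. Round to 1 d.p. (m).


Convert speed: V = 106 / 3.6 = 29.4444 m/s
L = 29.4444 * 30 / 39
L = 883.3333 / 39
L = 22.6 m

22.6


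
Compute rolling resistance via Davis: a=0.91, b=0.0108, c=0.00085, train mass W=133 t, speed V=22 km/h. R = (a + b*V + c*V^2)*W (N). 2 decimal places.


b*V = 0.0108 * 22 = 0.2376
c*V^2 = 0.00085 * 484 = 0.4114
R_per_t = 0.91 + 0.2376 + 0.4114 = 1.559 N/t
R_total = 1.559 * 133 = 207.35 N

207.35


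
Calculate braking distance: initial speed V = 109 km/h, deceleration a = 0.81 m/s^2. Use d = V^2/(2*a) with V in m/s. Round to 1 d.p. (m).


Convert speed: V = 109 / 3.6 = 30.2778 m/s
V^2 = 916.7438
d = 916.7438 / (2 * 0.81)
d = 916.7438 / 1.62
d = 565.9 m

565.9


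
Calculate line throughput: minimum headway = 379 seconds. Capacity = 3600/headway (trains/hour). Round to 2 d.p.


Capacity = 3600 / headway
Capacity = 3600 / 379
Capacity = 9.50 trains/hour

9.50


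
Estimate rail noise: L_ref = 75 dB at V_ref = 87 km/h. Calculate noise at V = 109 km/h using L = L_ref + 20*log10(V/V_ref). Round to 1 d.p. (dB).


V/V_ref = 109 / 87 = 1.252874
log10(1.252874) = 0.097907
20 * 0.097907 = 1.9581
L = 75 + 1.9581 = 77.0 dB

77.0


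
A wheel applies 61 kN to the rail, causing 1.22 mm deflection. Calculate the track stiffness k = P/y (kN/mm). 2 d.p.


Track stiffness k = P / y
k = 61 / 1.22
k = 50.00 kN/mm

50.00


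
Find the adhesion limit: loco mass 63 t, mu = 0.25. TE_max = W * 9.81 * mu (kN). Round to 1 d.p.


TE_max = W * g * mu
TE_max = 63 * 9.81 * 0.25
TE_max = 618.03 * 0.25
TE_max = 154.5 kN

154.5


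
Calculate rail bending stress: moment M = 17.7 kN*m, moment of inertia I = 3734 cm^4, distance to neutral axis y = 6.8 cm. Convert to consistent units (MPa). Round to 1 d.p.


Convert units:
M = 17.7 kN*m = 17700000 N*mm
y = 6.8 cm = 68 mm
I = 3734 cm^4 = 37340000 mm^4
sigma = 17700000 * 68 / 37340000
sigma = 32.2 MPa

32.2


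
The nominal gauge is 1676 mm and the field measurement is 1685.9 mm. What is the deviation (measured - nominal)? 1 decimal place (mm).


Deviation = measured - nominal
Deviation = 1685.9 - 1676
Deviation = 9.9 mm

9.9


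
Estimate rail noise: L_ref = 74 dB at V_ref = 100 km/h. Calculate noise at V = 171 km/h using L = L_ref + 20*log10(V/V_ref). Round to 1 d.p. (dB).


V/V_ref = 171 / 100 = 1.71
log10(1.71) = 0.232996
20 * 0.232996 = 4.6599
L = 74 + 4.6599 = 78.7 dB

78.7


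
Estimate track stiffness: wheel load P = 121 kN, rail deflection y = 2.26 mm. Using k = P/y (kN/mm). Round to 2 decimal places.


Track stiffness k = P / y
k = 121 / 2.26
k = 53.54 kN/mm

53.54
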